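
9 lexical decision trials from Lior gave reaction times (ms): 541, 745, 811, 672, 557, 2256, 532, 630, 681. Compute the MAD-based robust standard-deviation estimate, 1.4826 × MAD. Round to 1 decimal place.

Sorted: 532, 541, 557, 630, 672, 681, 745, 811, 2256 → median = 672
|x − 672| sorted: 0, 9, 42, 73, 115, 131, 139, 140, 1584 → MAD = 115
Robust SD ≈ 1.4826 × 115 = 170.499

170.5 ms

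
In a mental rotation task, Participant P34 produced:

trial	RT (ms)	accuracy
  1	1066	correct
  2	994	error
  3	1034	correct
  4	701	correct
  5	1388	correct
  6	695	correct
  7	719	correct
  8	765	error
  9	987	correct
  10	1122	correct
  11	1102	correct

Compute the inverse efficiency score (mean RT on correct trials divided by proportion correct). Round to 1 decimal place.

Correct trials (n=9): 1066, 1034, 701, 1388, 695, 719, 987, 1122, 1102
Mean correct RT = 8814/9 = 979.3333 ms
Proportion correct = 9/11
IES = 979.3333 / (9/11) = 1196.963 ms

1197.0 ms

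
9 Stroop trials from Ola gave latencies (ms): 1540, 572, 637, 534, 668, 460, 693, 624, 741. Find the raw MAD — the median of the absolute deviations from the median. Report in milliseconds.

65 ms

Sorted: 460, 534, 572, 624, 637, 668, 693, 741, 1540 → median = 637
|x − 637|: 903, 65, 0, 103, 31, 177, 56, 13, 104
Sorted deviations: 0, 13, 31, 56, 65, 103, 104, 177, 903 → MAD = 65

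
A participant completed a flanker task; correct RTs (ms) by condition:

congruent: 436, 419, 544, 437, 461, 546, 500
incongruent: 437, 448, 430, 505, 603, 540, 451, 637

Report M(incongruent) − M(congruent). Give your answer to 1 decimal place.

28.8 ms

M(congruent) = 3343/7 = 477.571
M(incongruent) = 4051/8 = 506.375
Difference = 506.375 − 477.571 = 28.804 ms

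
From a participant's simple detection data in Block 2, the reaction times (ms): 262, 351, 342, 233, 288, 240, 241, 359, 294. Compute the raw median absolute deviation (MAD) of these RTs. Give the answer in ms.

Sorted: 233, 240, 241, 262, 288, 294, 342, 351, 359 → median = 288
|x − 288|: 26, 63, 54, 55, 0, 48, 47, 71, 6
Sorted deviations: 0, 6, 26, 47, 48, 54, 55, 63, 71 → MAD = 48

48 ms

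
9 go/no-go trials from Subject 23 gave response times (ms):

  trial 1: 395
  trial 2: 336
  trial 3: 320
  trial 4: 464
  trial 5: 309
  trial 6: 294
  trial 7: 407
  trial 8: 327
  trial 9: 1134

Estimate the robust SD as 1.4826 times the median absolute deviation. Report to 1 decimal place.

Sorted: 294, 309, 320, 327, 336, 395, 407, 464, 1134 → median = 336
|x − 336| sorted: 0, 9, 16, 27, 42, 59, 71, 128, 798 → MAD = 42
Robust SD ≈ 1.4826 × 42 = 62.269

62.3 ms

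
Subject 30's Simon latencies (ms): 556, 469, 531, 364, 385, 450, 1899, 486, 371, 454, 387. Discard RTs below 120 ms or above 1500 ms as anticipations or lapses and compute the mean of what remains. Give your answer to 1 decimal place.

Excluded: 1899
Retained (n=10): Σ = 4453
Mean = 4453/10 = 445.3000

445.3 ms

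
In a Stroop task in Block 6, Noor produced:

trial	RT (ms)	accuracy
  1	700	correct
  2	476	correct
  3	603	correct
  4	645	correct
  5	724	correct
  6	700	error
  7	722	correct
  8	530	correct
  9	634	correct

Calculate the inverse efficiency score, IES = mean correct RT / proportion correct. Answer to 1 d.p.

707.9 ms

Correct trials (n=8): 700, 476, 603, 645, 724, 722, 530, 634
Mean correct RT = 5034/8 = 629.2500 ms
Proportion correct = 8/9
IES = 629.2500 / (8/9) = 707.906 ms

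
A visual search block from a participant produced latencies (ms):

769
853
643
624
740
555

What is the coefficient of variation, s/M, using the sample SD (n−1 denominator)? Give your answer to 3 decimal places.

n = 6, Σ = 4184, M = 697.3333
Σ(x−M)² = 59777.333; s = √(59777.333/5) = 109.3411
CV = 109.3411 / 697.3333 = 0.15680

0.157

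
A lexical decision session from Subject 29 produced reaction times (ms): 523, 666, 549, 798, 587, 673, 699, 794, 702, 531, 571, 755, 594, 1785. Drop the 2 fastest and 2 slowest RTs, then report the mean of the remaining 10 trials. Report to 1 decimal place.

Sorted: 523, 531, 549, 571, 587, 594, 666, 673, 699, 702, 755, 794, 798, 1785
Drop lowest 2 (523, 531) and highest 2 (798, 1785)
Remaining (n=10): Σ = 6590, mean = 6590/10 = 659.000

659.0 ms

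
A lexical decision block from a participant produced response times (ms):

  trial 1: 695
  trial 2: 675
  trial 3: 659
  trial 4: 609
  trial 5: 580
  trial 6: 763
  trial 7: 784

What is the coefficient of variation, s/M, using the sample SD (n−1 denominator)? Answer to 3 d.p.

n = 7, Σ = 4765, M = 680.7143
Σ(x−M)² = 33433.429; s = √(33433.429/6) = 74.6474
CV = 74.6474 / 680.7143 = 0.10966

0.110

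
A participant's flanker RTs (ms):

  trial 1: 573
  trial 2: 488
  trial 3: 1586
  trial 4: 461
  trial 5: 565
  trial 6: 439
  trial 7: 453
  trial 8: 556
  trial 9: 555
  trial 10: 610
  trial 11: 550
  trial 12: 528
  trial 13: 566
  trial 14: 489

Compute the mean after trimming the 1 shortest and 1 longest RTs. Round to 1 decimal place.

Sorted: 439, 453, 461, 488, 489, 528, 550, 555, 556, 565, 566, 573, 610, 1586
Drop lowest 1 (439) and highest 1 (1586)
Remaining (n=12): Σ = 6394, mean = 6394/12 = 532.833

532.8 ms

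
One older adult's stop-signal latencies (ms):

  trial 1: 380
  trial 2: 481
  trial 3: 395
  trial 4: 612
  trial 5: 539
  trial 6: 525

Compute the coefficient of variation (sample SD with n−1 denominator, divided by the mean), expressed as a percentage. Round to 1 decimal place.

18.2%

n = 6, Σ = 2932, M = 488.6667
Σ(x−M)² = 39705.333; s = √(39705.333/5) = 89.1127
CV = 89.1127 / 488.6667 = 0.18236 = 18.236%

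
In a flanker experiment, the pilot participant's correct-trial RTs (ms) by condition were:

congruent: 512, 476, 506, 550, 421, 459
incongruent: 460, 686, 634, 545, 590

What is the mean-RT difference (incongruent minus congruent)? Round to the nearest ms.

M(congruent) = 2924/6 = 487.333
M(incongruent) = 2915/5 = 583.000
Difference = 583.000 − 487.333 = 95.667 ms

96 ms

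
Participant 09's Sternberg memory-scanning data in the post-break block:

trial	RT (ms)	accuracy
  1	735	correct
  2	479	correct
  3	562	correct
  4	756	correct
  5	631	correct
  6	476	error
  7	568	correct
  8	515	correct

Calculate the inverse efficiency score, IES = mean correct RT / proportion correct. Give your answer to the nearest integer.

693 ms

Correct trials (n=7): 735, 479, 562, 756, 631, 568, 515
Mean correct RT = 4246/7 = 606.5714 ms
Proportion correct = 7/8
IES = 606.5714 / (7/8) = 693.224 ms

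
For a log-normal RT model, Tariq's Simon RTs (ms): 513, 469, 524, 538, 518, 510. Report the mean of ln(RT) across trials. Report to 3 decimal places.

6.237

ln(RT): 6.2403, 6.1506, 6.2615, 6.2879, 6.2500, 6.2344
Σ ln(RT) = 37.4246
Mean = 37.4246/6 = 6.23744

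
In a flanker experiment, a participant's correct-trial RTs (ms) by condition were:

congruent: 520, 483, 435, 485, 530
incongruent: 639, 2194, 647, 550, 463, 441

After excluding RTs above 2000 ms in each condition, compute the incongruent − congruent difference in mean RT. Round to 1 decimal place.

57.4 ms

incongruent: exclude 2194
M(congruent) = 2453/5 = 490.600
M(incongruent) = 2740/5 = 548.000
Difference = 548.000 − 490.600 = 57.400 ms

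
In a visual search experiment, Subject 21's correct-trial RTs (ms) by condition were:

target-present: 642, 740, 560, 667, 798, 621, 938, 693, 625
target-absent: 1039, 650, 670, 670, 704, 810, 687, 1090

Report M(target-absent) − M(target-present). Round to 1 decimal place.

91.8 ms

M(target-present) = 6284/9 = 698.222
M(target-absent) = 6320/8 = 790.000
Difference = 790.000 − 698.222 = 91.778 ms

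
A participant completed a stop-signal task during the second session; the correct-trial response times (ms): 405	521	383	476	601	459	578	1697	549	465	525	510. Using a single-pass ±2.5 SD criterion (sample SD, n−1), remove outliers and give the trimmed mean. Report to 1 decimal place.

497.5 ms

n = 12, ΣRT = 7169, M = 597.417
Σ(x−M)² = 1364976.92; s = √(1364976.92/11) = 352.262
Cutoffs: 597.417 ± 2.5·352.262 → [-283.2, 1478.1]
Outside: 1697 → excluded.
Retained (n=11): Σ = 5472, mean = 5472/11 = 497.455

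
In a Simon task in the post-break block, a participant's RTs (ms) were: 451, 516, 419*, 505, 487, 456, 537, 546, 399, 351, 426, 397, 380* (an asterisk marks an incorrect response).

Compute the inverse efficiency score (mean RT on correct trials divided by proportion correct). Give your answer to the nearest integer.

545 ms

Correct trials (n=11): 451, 516, 505, 487, 456, 537, 546, 399, 351, 426, 397
Mean correct RT = 5071/11 = 461.0000 ms
Proportion correct = 11/13
IES = 461.0000 / (11/13) = 544.818 ms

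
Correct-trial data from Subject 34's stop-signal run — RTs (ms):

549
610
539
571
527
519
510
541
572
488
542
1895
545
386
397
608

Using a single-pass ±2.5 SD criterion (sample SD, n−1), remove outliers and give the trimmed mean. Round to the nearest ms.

527 ms

n = 16, ΣRT = 9799, M = 612.438
Σ(x−M)² = 1812069.94; s = √(1812069.94/15) = 347.570
Cutoffs: 612.438 ± 2.5·347.570 → [-256.5, 1481.4]
Outside: 1895 → excluded.
Retained (n=15): Σ = 7904, mean = 7904/15 = 526.933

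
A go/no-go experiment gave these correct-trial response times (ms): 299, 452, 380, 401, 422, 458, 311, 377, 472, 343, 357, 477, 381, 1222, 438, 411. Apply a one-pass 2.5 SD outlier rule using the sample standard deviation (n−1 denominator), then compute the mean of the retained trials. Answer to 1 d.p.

398.6 ms

n = 16, ΣRT = 7201, M = 450.062
Σ(x−M)² = 679324.94; s = √(679324.94/15) = 212.811
Cutoffs: 450.062 ± 2.5·212.811 → [-82.0, 982.1]
Outside: 1222 → excluded.
Retained (n=15): Σ = 5979, mean = 5979/15 = 398.600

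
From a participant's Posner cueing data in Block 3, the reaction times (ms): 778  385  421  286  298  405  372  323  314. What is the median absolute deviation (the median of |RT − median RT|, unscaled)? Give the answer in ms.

Sorted: 286, 298, 314, 323, 372, 385, 405, 421, 778 → median = 372
|x − 372|: 406, 13, 49, 86, 74, 33, 0, 49, 58
Sorted deviations: 0, 13, 33, 49, 49, 58, 74, 86, 406 → MAD = 49

49 ms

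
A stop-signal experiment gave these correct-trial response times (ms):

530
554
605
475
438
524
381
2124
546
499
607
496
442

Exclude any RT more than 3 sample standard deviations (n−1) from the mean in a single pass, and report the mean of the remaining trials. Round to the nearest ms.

n = 13, ΣRT = 8221, M = 632.385
Σ(x−M)² = 2460535.08; s = √(2460535.08/12) = 452.818
Cutoffs: 632.385 ± 3·452.818 → [-726.1, 1990.8]
Outside: 2124 → excluded.
Retained (n=12): Σ = 6097, mean = 6097/12 = 508.083

508 ms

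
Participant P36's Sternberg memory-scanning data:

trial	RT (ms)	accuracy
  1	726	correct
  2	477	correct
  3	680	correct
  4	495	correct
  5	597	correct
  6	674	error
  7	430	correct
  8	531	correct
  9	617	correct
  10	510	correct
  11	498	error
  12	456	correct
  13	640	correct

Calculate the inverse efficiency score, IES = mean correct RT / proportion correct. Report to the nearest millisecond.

Correct trials (n=11): 726, 477, 680, 495, 597, 430, 531, 617, 510, 456, 640
Mean correct RT = 6159/11 = 559.9091 ms
Proportion correct = 11/13
IES = 559.9091 / (11/13) = 661.711 ms

662 ms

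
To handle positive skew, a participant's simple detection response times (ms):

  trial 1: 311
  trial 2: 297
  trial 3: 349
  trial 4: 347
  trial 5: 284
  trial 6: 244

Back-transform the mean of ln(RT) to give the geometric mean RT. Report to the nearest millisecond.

303 ms

ln(RT): 5.7398, 5.6937, 5.8551, 5.8493, 5.6490, 5.4972
Mean ln(RT) = 34.2841/6 = 5.71401
Geometric mean = exp(5.71401) = 303.08 ms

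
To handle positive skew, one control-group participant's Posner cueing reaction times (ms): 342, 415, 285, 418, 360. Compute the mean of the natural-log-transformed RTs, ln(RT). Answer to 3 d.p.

5.887

ln(RT): 5.8348, 6.0283, 5.6525, 6.0355, 5.8861
Σ ln(RT) = 29.4372
Mean = 29.4372/5 = 5.88743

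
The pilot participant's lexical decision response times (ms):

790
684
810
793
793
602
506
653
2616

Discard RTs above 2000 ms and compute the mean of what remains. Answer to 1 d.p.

703.9 ms

Excluded: 2616
Retained (n=8): Σ = 5631
Mean = 5631/8 = 703.8750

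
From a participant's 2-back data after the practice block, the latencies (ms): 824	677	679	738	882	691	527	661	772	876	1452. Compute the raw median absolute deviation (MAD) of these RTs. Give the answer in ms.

77 ms

Sorted: 527, 661, 677, 679, 691, 738, 772, 824, 876, 882, 1452 → median = 738
|x − 738|: 86, 61, 59, 0, 144, 47, 211, 77, 34, 138, 714
Sorted deviations: 0, 34, 47, 59, 61, 77, 86, 138, 144, 211, 714 → MAD = 77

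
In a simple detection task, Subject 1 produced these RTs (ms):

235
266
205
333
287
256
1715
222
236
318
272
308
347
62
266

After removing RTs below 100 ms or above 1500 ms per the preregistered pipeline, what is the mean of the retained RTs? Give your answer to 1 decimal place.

273.2 ms

Excluded: 62, 1715
Retained (n=13): Σ = 3551
Mean = 3551/13 = 273.1538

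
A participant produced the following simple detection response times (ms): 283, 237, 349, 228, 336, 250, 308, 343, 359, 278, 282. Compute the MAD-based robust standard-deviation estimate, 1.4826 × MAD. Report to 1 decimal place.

68.2 ms

Sorted: 228, 237, 250, 278, 282, 283, 308, 336, 343, 349, 359 → median = 283
|x − 283| sorted: 0, 1, 5, 25, 33, 46, 53, 55, 60, 66, 76 → MAD = 46
Robust SD ≈ 1.4826 × 46 = 68.200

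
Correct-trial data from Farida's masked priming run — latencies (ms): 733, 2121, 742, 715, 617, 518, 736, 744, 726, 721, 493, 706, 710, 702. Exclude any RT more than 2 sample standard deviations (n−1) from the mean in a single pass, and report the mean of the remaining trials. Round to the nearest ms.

682 ms

n = 14, ΣRT = 10984, M = 784.571
Σ(x−M)² = 2009537.43; s = √(2009537.43/13) = 393.166
Cutoffs: 784.571 ± 2·393.166 → [-1.8, 1570.9]
Outside: 2121 → excluded.
Retained (n=13): Σ = 8863, mean = 8863/13 = 681.769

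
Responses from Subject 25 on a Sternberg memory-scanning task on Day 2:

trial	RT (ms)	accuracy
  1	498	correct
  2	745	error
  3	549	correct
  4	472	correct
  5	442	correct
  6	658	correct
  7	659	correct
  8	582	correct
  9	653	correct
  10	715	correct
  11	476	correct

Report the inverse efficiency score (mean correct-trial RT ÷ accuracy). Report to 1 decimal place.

Correct trials (n=10): 498, 549, 472, 442, 658, 659, 582, 653, 715, 476
Mean correct RT = 5704/10 = 570.4000 ms
Proportion correct = 10/11
IES = 570.4000 / (10/11) = 627.440 ms

627.4 ms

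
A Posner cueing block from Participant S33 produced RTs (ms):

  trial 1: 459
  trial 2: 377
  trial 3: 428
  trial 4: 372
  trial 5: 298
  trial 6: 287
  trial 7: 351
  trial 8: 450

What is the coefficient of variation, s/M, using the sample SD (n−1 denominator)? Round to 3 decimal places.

n = 8, Σ = 3022, M = 377.7500
Σ(x−M)² = 29691.500; s = √(29691.500/7) = 65.1279
CV = 65.1279 / 377.7500 = 0.17241

0.172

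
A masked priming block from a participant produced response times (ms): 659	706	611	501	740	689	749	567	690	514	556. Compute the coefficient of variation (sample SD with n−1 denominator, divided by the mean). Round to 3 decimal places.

n = 11, Σ = 6982, M = 634.7273
Σ(x−M)² = 79616.182; s = √(79616.182/10) = 89.2279
CV = 89.2279 / 634.7273 = 0.14058

0.141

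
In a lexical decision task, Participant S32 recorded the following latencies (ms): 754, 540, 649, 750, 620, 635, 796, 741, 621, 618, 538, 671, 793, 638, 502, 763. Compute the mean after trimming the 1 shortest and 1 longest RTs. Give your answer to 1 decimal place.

Sorted: 502, 538, 540, 618, 620, 621, 635, 638, 649, 671, 741, 750, 754, 763, 793, 796
Drop lowest 1 (502) and highest 1 (796)
Remaining (n=14): Σ = 9331, mean = 9331/14 = 666.500

666.5 ms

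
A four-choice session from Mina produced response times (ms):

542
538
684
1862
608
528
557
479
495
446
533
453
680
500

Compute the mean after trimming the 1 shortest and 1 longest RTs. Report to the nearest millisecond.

550 ms

Sorted: 446, 453, 479, 495, 500, 528, 533, 538, 542, 557, 608, 680, 684, 1862
Drop lowest 1 (446) and highest 1 (1862)
Remaining (n=12): Σ = 6597, mean = 6597/12 = 549.750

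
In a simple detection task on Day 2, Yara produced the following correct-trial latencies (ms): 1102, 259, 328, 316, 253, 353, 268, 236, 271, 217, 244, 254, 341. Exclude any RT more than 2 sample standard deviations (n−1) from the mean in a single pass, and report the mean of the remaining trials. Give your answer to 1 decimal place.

278.3 ms

n = 13, ΣRT = 4442, M = 341.692
Σ(x−M)² = 648128.77; s = √(648128.77/12) = 232.402
Cutoffs: 341.692 ± 2·232.402 → [-123.1, 806.5]
Outside: 1102 → excluded.
Retained (n=12): Σ = 3340, mean = 3340/12 = 278.333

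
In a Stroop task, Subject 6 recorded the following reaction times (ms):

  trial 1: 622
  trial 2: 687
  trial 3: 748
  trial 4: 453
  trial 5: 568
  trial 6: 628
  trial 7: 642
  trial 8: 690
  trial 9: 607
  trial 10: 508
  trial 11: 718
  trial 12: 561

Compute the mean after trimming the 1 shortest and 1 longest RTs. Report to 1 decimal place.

Sorted: 453, 508, 561, 568, 607, 622, 628, 642, 687, 690, 718, 748
Drop lowest 1 (453) and highest 1 (748)
Remaining (n=10): Σ = 6231, mean = 6231/10 = 623.100

623.1 ms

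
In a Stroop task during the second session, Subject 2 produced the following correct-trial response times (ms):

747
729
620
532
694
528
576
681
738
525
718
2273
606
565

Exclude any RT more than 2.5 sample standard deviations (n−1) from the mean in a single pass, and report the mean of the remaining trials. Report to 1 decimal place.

n = 14, ΣRT = 10532, M = 752.286
Σ(x−M)² = 2578540.86; s = √(2578540.86/13) = 445.364
Cutoffs: 752.286 ± 2.5·445.364 → [-361.1, 1865.7]
Outside: 2273 → excluded.
Retained (n=13): Σ = 8259, mean = 8259/13 = 635.308

635.3 ms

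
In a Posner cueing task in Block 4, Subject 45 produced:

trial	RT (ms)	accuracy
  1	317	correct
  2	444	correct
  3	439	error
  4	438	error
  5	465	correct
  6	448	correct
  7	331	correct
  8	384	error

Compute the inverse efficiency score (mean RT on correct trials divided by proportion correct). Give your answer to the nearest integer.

Correct trials (n=5): 317, 444, 465, 448, 331
Mean correct RT = 2005/5 = 401.0000 ms
Proportion correct = 5/8
IES = 401.0000 / (5/8) = 641.600 ms

642 ms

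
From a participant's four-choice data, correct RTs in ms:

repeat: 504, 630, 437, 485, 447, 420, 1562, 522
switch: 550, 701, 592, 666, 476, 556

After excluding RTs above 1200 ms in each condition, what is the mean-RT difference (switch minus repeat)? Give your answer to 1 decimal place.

98.0 ms

repeat: exclude 1562
M(repeat) = 3445/7 = 492.143
M(switch) = 3541/6 = 590.167
Difference = 590.167 − 492.143 = 98.024 ms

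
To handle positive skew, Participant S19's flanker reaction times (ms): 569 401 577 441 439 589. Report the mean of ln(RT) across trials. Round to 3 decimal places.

ln(RT): 6.3439, 5.9940, 6.3578, 6.0890, 6.0845, 6.3784
Σ ln(RT) = 37.2477
Mean = 37.2477/6 = 6.20794

6.208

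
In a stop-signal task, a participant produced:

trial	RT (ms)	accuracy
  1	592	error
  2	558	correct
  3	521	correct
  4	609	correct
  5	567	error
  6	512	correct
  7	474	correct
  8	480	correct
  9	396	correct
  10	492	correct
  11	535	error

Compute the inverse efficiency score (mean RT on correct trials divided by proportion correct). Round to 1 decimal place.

Correct trials (n=8): 558, 521, 609, 512, 474, 480, 396, 492
Mean correct RT = 4042/8 = 505.2500 ms
Proportion correct = 8/11
IES = 505.2500 / (8/11) = 694.719 ms

694.7 ms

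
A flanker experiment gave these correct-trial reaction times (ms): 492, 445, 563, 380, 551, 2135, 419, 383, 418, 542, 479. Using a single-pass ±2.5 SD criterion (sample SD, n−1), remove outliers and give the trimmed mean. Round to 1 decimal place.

n = 11, ΣRT = 6807, M = 618.818
Σ(x−M)² = 2571167.64; s = √(2571167.64/10) = 507.067
Cutoffs: 618.818 ± 2.5·507.067 → [-648.8, 1886.5]
Outside: 2135 → excluded.
Retained (n=10): Σ = 4672, mean = 4672/10 = 467.200

467.2 ms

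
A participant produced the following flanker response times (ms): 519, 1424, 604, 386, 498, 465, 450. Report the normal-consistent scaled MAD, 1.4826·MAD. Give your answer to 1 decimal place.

Sorted: 386, 450, 465, 498, 519, 604, 1424 → median = 498
|x − 498| sorted: 0, 21, 33, 48, 106, 112, 926 → MAD = 48
Robust SD ≈ 1.4826 × 48 = 71.165

71.2 ms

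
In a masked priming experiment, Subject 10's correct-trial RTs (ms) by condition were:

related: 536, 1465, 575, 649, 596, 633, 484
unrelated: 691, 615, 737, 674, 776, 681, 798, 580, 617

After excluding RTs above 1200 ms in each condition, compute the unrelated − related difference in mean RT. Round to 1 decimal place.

related: exclude 1465
M(related) = 3473/6 = 578.833
M(unrelated) = 6169/9 = 685.444
Difference = 685.444 − 578.833 = 106.611 ms

106.6 ms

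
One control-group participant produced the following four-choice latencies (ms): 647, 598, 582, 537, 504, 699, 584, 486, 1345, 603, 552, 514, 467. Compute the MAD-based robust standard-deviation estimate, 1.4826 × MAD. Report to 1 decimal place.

96.4 ms

Sorted: 467, 486, 504, 514, 537, 552, 582, 584, 598, 603, 647, 699, 1345 → median = 582
|x − 582| sorted: 0, 2, 16, 21, 30, 45, 65, 68, 78, 96, 115, 117, 763 → MAD = 65
Robust SD ≈ 1.4826 × 65 = 96.369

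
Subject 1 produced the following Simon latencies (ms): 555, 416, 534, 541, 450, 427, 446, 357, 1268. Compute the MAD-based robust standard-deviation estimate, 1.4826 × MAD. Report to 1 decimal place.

Sorted: 357, 416, 427, 446, 450, 534, 541, 555, 1268 → median = 450
|x − 450| sorted: 0, 4, 23, 34, 84, 91, 93, 105, 818 → MAD = 84
Robust SD ≈ 1.4826 × 84 = 124.538

124.5 ms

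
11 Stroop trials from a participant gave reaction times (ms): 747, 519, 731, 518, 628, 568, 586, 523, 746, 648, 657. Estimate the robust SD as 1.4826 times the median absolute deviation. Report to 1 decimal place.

152.7 ms

Sorted: 518, 519, 523, 568, 586, 628, 648, 657, 731, 746, 747 → median = 628
|x − 628| sorted: 0, 20, 29, 42, 60, 103, 105, 109, 110, 118, 119 → MAD = 103
Robust SD ≈ 1.4826 × 103 = 152.708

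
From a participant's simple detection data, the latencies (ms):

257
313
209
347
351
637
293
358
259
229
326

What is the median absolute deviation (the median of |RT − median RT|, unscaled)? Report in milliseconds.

Sorted: 209, 229, 257, 259, 293, 313, 326, 347, 351, 358, 637 → median = 313
|x − 313|: 56, 0, 104, 34, 38, 324, 20, 45, 54, 84, 13
Sorted deviations: 0, 13, 20, 34, 38, 45, 54, 56, 84, 104, 324 → MAD = 45

45 ms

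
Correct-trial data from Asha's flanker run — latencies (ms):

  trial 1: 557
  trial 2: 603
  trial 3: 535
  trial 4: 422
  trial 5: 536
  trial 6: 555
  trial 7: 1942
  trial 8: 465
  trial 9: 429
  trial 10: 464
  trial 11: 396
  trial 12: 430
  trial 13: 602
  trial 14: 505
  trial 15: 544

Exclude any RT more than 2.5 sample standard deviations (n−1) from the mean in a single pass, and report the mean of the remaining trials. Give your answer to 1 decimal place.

n = 15, ΣRT = 8985, M = 599.000
Σ(x−M)² = 1993480.00; s = √(1993480.00/14) = 377.348
Cutoffs: 599.000 ± 2.5·377.348 → [-344.4, 1542.4]
Outside: 1942 → excluded.
Retained (n=14): Σ = 7043, mean = 7043/14 = 503.071

503.1 ms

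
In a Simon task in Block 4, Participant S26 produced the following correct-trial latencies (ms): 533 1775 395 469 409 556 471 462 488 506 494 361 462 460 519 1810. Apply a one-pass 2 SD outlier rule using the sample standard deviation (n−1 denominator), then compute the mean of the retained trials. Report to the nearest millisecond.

470 ms

n = 16, ΣRT = 10170, M = 635.625
Σ(x−M)² = 3097137.75; s = √(3097137.75/15) = 454.396
Cutoffs: 635.625 ± 2·454.396 → [-273.2, 1544.4]
Outside: 1775, 1810 → excluded.
Retained (n=14): Σ = 6585, mean = 6585/14 = 470.357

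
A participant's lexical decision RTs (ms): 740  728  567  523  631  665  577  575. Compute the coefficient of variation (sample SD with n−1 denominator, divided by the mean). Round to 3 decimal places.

0.127

n = 8, Σ = 5006, M = 625.7500
Σ(x−M)² = 44037.500; s = √(44037.500/7) = 79.3163
CV = 79.3163 / 625.7500 = 0.12675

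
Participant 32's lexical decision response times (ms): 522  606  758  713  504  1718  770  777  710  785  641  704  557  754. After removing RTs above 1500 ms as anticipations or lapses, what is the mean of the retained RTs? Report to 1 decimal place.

677.0 ms

Excluded: 1718
Retained (n=13): Σ = 8801
Mean = 8801/13 = 677.0000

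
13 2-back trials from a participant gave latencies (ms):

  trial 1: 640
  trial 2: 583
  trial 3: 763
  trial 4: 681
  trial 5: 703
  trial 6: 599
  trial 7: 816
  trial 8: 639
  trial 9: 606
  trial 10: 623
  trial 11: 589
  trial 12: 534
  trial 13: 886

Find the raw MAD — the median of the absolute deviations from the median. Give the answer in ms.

Sorted: 534, 583, 589, 599, 606, 623, 639, 640, 681, 703, 763, 816, 886 → median = 639
|x − 639|: 1, 56, 124, 42, 64, 40, 177, 0, 33, 16, 50, 105, 247
Sorted deviations: 0, 1, 16, 33, 40, 42, 50, 56, 64, 105, 124, 177, 247 → MAD = 50

50 ms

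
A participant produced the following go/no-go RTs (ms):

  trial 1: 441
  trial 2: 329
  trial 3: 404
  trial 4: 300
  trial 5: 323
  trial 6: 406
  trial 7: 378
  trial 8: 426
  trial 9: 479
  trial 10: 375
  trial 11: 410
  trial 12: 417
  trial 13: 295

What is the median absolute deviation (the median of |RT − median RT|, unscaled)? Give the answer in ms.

Sorted: 295, 300, 323, 329, 375, 378, 404, 406, 410, 417, 426, 441, 479 → median = 404
|x − 404|: 37, 75, 0, 104, 81, 2, 26, 22, 75, 29, 6, 13, 109
Sorted deviations: 0, 2, 6, 13, 22, 26, 29, 37, 75, 75, 81, 104, 109 → MAD = 29

29 ms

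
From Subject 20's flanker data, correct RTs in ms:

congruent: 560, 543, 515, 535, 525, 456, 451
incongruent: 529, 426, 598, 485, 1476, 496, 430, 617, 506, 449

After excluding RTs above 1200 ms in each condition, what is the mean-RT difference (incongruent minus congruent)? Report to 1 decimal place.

-8.1 ms

incongruent: exclude 1476
M(congruent) = 3585/7 = 512.143
M(incongruent) = 4536/9 = 504.000
Difference = 504.000 − 512.143 = -8.143 ms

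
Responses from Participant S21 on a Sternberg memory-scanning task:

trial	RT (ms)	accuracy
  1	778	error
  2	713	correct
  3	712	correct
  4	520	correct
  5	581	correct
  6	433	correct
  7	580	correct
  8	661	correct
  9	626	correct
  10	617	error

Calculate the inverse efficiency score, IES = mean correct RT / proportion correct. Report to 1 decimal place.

754.1 ms

Correct trials (n=8): 713, 712, 520, 581, 433, 580, 661, 626
Mean correct RT = 4826/8 = 603.2500 ms
Proportion correct = 8/10
IES = 603.2500 / (8/10) = 754.062 ms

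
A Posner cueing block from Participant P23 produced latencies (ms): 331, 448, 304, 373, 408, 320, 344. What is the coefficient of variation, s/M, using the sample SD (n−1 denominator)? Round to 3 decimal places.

0.143

n = 7, Σ = 2528, M = 361.1429
Σ(x−M)² = 16040.857; s = √(16040.857/6) = 51.7057
CV = 51.7057 / 361.1429 = 0.14317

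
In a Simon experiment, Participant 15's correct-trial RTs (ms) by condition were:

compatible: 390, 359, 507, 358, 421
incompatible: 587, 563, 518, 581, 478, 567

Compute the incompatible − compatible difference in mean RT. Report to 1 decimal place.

142.0 ms

M(compatible) = 2035/5 = 407.000
M(incompatible) = 3294/6 = 549.000
Difference = 549.000 − 407.000 = 142.000 ms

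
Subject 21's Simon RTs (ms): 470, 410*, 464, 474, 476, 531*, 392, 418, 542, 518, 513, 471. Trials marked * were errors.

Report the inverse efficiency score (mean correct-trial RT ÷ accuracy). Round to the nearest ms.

Correct trials (n=10): 470, 464, 474, 476, 392, 418, 542, 518, 513, 471
Mean correct RT = 4738/10 = 473.8000 ms
Proportion correct = 10/12
IES = 473.8000 / (10/12) = 568.560 ms

569 ms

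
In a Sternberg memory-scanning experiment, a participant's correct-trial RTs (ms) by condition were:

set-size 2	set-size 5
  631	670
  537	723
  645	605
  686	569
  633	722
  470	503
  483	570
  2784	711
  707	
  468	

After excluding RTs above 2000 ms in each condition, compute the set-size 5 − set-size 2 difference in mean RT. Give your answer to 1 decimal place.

set-size 2: exclude 2784
M(set-size 2) = 5260/9 = 584.444
M(set-size 5) = 5073/8 = 634.125
Difference = 634.125 − 584.444 = 49.681 ms

49.7 ms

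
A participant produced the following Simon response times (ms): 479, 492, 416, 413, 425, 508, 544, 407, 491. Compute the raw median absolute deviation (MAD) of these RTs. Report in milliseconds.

Sorted: 407, 413, 416, 425, 479, 491, 492, 508, 544 → median = 479
|x − 479|: 0, 13, 63, 66, 54, 29, 65, 72, 12
Sorted deviations: 0, 12, 13, 29, 54, 63, 65, 66, 72 → MAD = 54

54 ms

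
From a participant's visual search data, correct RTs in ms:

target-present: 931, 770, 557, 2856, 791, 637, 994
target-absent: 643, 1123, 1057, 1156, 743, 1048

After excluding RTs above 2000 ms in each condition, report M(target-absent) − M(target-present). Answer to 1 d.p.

target-present: exclude 2856
M(target-present) = 4680/6 = 780.000
M(target-absent) = 5770/6 = 961.667
Difference = 961.667 − 780.000 = 181.667 ms

181.7 ms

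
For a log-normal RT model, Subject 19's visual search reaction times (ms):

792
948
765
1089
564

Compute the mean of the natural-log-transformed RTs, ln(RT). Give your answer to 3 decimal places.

6.699

ln(RT): 6.6746, 6.8544, 6.6399, 6.9930, 6.3351
Σ ln(RT) = 33.4969
Mean = 33.4969/5 = 6.69937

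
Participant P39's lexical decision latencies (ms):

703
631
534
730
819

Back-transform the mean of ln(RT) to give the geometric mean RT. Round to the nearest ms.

ln(RT): 6.5554, 6.4473, 6.2804, 6.5930, 6.7081
Mean ln(RT) = 32.5842/5 = 6.51684
Geometric mean = exp(6.51684) = 676.44 ms

676 ms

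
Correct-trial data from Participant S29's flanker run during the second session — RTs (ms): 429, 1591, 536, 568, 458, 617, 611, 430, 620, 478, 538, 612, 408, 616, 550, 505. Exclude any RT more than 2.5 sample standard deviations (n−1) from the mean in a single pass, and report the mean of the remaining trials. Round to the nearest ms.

n = 16, ΣRT = 9567, M = 597.938
Σ(x−M)² = 1133764.94; s = √(1133764.94/15) = 274.926
Cutoffs: 597.938 ± 2.5·274.926 → [-89.4, 1285.3]
Outside: 1591 → excluded.
Retained (n=15): Σ = 7976, mean = 7976/15 = 531.733

532 ms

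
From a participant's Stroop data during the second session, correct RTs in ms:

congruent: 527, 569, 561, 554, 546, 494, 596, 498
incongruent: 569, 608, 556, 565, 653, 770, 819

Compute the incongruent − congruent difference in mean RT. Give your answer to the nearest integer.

105 ms

M(congruent) = 4345/8 = 543.125
M(incongruent) = 4540/7 = 648.571
Difference = 648.571 − 543.125 = 105.446 ms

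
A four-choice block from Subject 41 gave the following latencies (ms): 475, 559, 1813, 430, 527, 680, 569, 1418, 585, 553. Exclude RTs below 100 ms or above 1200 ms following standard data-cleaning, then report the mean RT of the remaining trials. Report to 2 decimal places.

Excluded: 1418, 1813
Retained (n=8): Σ = 4378
Mean = 4378/8 = 547.2500

547.25 ms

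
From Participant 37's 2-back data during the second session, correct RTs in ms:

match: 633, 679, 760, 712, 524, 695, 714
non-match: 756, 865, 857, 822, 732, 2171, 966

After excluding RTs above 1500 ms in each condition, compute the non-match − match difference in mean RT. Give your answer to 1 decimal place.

non-match: exclude 2171
M(match) = 4717/7 = 673.857
M(non-match) = 4998/6 = 833.000
Difference = 833.000 − 673.857 = 159.143 ms

159.1 ms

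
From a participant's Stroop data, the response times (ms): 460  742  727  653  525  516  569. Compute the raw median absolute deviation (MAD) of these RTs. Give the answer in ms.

84 ms

Sorted: 460, 516, 525, 569, 653, 727, 742 → median = 569
|x − 569|: 109, 173, 158, 84, 44, 53, 0
Sorted deviations: 0, 44, 53, 84, 109, 158, 173 → MAD = 84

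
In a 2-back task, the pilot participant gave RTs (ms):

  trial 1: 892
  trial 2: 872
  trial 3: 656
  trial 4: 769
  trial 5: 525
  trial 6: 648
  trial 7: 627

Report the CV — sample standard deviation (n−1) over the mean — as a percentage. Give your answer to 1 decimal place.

n = 7, Σ = 4989, M = 712.7143
Σ(x−M)² = 110671.429; s = √(110671.429/6) = 135.8132
CV = 135.8132 / 712.7143 = 0.19056 = 19.056%

19.1%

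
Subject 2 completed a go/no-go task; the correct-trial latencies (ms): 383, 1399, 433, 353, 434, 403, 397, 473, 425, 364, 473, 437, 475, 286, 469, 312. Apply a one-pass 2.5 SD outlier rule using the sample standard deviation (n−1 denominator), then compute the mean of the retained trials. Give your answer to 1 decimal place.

407.8 ms

n = 16, ΣRT = 7516, M = 469.750
Σ(x−M)² = 969995.00; s = √(969995.00/15) = 254.296
Cutoffs: 469.750 ± 2.5·254.296 → [-166.0, 1105.5]
Outside: 1399 → excluded.
Retained (n=15): Σ = 6117, mean = 6117/15 = 407.800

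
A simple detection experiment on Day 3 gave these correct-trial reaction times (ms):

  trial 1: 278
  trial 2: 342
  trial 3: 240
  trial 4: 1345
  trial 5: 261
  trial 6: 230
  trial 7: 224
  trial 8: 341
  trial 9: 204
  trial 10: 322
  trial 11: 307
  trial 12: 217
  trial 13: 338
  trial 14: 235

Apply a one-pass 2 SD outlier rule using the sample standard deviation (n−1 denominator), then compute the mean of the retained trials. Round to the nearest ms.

272 ms

n = 14, ΣRT = 4884, M = 348.857
Σ(x−M)² = 1100639.71; s = √(1100639.71/13) = 290.972
Cutoffs: 348.857 ± 2·290.972 → [-233.1, 930.8]
Outside: 1345 → excluded.
Retained (n=13): Σ = 3539, mean = 3539/13 = 272.231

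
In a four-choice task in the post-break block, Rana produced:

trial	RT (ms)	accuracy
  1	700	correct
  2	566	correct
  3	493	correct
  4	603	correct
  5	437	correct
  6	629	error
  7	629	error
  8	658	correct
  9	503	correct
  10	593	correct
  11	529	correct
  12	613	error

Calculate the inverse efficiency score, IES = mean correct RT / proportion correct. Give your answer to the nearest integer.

Correct trials (n=9): 700, 566, 493, 603, 437, 658, 503, 593, 529
Mean correct RT = 5082/9 = 564.6667 ms
Proportion correct = 9/12
IES = 564.6667 / (9/12) = 752.889 ms

753 ms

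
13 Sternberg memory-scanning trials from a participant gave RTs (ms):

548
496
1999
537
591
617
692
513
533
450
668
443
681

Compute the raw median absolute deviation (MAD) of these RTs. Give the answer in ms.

69 ms

Sorted: 443, 450, 496, 513, 533, 537, 548, 591, 617, 668, 681, 692, 1999 → median = 548
|x − 548|: 0, 52, 1451, 11, 43, 69, 144, 35, 15, 98, 120, 105, 133
Sorted deviations: 0, 11, 15, 35, 43, 52, 69, 98, 105, 120, 133, 144, 1451 → MAD = 69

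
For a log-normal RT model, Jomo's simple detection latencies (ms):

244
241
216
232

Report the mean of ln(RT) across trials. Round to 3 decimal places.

ln(RT): 5.4972, 5.4848, 5.3753, 5.4467
Σ ln(RT) = 21.8040
Mean = 21.8040/4 = 5.45100

5.451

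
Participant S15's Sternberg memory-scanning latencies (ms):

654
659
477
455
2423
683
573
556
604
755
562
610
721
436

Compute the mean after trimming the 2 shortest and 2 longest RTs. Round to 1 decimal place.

Sorted: 436, 455, 477, 556, 562, 573, 604, 610, 654, 659, 683, 721, 755, 2423
Drop lowest 2 (436, 455) and highest 2 (755, 2423)
Remaining (n=10): Σ = 6099, mean = 6099/10 = 609.900

609.9 ms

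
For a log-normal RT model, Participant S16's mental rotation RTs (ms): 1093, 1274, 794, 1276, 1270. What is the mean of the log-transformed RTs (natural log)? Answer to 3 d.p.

ln(RT): 6.9967, 7.1499, 6.6771, 7.1515, 7.1468
Σ ln(RT) = 35.1219
Mean = 35.1219/5 = 7.02439

7.024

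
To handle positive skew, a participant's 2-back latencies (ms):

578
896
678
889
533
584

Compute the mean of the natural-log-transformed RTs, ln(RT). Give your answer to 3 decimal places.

ln(RT): 6.3596, 6.7979, 6.5191, 6.7901, 6.2785, 6.3699
Σ ln(RT) = 39.1152
Mean = 39.1152/6 = 6.51920

6.519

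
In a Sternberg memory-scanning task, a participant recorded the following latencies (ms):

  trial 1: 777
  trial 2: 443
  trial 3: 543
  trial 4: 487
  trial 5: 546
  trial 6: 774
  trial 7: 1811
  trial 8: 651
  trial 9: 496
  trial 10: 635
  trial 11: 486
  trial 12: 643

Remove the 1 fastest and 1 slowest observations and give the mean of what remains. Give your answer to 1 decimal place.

Sorted: 443, 486, 487, 496, 543, 546, 635, 643, 651, 774, 777, 1811
Drop lowest 1 (443) and highest 1 (1811)
Remaining (n=10): Σ = 6038, mean = 6038/10 = 603.800

603.8 ms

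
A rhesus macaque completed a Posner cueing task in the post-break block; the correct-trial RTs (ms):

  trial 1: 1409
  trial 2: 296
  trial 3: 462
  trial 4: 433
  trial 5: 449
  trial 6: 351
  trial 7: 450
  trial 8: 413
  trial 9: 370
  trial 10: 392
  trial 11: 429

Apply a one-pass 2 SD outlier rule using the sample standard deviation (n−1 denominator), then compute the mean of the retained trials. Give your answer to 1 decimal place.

404.5 ms

n = 11, ΣRT = 5454, M = 495.818
Σ(x−M)² = 942113.64; s = √(942113.64/10) = 306.939
Cutoffs: 495.818 ± 2·306.939 → [-118.1, 1109.7]
Outside: 1409 → excluded.
Retained (n=10): Σ = 4045, mean = 4045/10 = 404.500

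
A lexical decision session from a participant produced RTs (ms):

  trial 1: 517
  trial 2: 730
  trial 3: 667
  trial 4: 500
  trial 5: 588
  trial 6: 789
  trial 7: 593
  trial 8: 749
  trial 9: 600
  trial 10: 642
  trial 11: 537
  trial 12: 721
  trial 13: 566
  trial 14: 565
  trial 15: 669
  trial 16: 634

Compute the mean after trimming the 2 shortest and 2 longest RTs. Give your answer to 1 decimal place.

626.0 ms

Sorted: 500, 517, 537, 565, 566, 588, 593, 600, 634, 642, 667, 669, 721, 730, 749, 789
Drop lowest 2 (500, 517) and highest 2 (749, 789)
Remaining (n=12): Σ = 7512, mean = 7512/12 = 626.000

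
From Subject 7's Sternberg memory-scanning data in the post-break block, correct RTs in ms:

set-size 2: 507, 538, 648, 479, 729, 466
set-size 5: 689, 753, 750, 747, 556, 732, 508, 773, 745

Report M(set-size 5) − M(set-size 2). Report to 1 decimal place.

133.6 ms

M(set-size 2) = 3367/6 = 561.167
M(set-size 5) = 6253/9 = 694.778
Difference = 694.778 − 561.167 = 133.611 ms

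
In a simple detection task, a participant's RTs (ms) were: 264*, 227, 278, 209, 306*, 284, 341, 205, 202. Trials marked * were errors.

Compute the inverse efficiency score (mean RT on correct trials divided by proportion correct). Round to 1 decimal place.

320.7 ms

Correct trials (n=7): 227, 278, 209, 284, 341, 205, 202
Mean correct RT = 1746/7 = 249.4286 ms
Proportion correct = 7/9
IES = 249.4286 / (7/9) = 320.694 ms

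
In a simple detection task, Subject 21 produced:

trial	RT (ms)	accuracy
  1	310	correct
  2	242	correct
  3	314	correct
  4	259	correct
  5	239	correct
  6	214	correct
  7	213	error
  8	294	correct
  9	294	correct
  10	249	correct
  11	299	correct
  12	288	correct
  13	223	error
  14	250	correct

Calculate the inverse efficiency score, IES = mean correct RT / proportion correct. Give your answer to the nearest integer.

Correct trials (n=12): 310, 242, 314, 259, 239, 214, 294, 294, 249, 299, 288, 250
Mean correct RT = 3252/12 = 271.0000 ms
Proportion correct = 12/14
IES = 271.0000 / (12/14) = 316.167 ms

316 ms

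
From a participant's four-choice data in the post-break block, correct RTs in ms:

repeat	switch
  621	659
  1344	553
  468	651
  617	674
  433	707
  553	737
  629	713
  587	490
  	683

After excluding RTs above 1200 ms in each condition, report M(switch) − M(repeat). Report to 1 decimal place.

93.6 ms

repeat: exclude 1344
M(repeat) = 3908/7 = 558.286
M(switch) = 5867/9 = 651.889
Difference = 651.889 − 558.286 = 93.603 ms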